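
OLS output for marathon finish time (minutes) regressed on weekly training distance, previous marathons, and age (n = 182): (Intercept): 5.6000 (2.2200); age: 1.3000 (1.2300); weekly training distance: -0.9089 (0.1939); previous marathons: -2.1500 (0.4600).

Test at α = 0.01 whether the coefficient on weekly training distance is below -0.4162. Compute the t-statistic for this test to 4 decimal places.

Read off: b = -0.9089, SE = 0.1939 for weekly training distance.
H₀: β₁ = -0.4162 vs H₁: β₁ < -0.4162.
t = (-0.9089 − (-0.4162)) / 0.1939 = -2.5410.
df = n − k − 1 = 182 − 3 − 1 = 178.
One-sided p ≈ 0.0060, which is < 0.01, so reject H₀.
There is evidence that the true slope on weekly training distance is below -0.4162 minutes per unit, holding the other predictors fixed.

t = -2.5410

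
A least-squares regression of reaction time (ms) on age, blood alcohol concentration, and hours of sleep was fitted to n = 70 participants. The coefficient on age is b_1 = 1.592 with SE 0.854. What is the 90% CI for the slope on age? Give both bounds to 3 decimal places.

(0.167, 3.017)

df = n − k − 1 = 70 − 3 − 1 = 66.
t* = t_{0.05, 66} = 1.668271.
Margin = t* × SE = 1.668271 × 0.854 = 1.42470.
CI: 1.592 ± 1.42470 → (0.167, 3.017).
With 90% confidence, each one-unit increase in age is associated with a change of between 0.167 and 3.017 ms in reaction time, holding the other predictors fixed.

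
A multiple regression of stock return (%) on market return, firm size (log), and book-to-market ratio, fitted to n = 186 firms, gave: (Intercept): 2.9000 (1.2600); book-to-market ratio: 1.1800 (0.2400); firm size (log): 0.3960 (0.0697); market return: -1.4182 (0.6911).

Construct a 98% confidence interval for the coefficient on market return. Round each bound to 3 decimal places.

Read off: b = -1.4182, SE = 0.6911 for market return.
df = n − k − 1 = 186 − 3 − 1 = 182.
t* = t_{0.01, 182} = 2.347011.
Margin = t* × SE = 2.347011 × 0.6911 = 1.62202.
CI: -1.4182 ± 1.62202 → (-3.040, 0.204).

(-3.040, 0.204)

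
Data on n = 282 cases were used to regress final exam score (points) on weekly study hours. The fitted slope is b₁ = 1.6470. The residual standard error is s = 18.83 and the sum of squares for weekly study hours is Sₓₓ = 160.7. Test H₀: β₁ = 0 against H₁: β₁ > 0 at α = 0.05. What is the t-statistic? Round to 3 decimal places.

SE(b₁) = s/√Sₓₓ = 18.83/√160.7 = 1.4854.
t = 1.6470 / 1.4854 = 1.109.
df = n − 2 = 280.
One-sided p ≈ 0.1342, which is ≥ 0.05, so fail to reject H₀.
The data do not give significant evidence that the true slope on weekly study hours is positive.

t = 1.109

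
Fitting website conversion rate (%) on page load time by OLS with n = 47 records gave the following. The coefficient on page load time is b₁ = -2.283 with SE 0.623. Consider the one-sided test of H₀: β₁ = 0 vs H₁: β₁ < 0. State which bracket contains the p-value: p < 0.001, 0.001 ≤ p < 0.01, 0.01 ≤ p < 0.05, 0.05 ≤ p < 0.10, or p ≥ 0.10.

t = -2.283 / 0.623 = -3.665.
df = n − 2 = 47 − 2 = 45.
One-sided p = P(T_{45} < t) ≈ 0.0003.
So p < 0.001.

p < 0.001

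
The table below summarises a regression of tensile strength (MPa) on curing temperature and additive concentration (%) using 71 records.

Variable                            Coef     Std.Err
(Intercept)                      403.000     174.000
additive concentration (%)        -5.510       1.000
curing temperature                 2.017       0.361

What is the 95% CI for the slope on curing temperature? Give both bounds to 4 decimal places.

Read off: b = 2.017, SE = 0.361 for curing temperature.
df = n − k − 1 = 71 − 2 − 1 = 68.
t* = t_{0.025, 68} = 1.995469.
Margin = t* × SE = 1.995469 × 0.361 = 0.720364.
CI: 2.017 ± 0.720364 → (1.2966, 2.7374).

(1.2966, 2.7374)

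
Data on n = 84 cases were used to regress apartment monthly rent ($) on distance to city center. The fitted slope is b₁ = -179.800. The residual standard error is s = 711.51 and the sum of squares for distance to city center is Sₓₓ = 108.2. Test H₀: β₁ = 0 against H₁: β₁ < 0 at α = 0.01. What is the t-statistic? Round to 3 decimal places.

t = -2.629

SE(b₁) = s/√Sₓₓ = 711.51/√108.2 = 68.4018.
t = -179.800 / 68.4018 = -2.629.
df = n − 2 = 82.
One-sided p ≈ 0.0051, which is < 0.01, so reject H₀.
There is evidence that the true slope on distance to city center is negative.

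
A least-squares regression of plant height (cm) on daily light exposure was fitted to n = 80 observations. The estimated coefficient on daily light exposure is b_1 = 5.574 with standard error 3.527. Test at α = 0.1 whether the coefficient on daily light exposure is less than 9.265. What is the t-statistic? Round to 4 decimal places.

H₀: β₁ = 9.265 vs H₁: β₁ < 9.265.
t = (b_1 − β₁⁰)/SE = (5.574 − 9.265) / 3.527 = -1.0465.
df = n − 2 = 80 − 2 = 78.
One-sided p ≈ 0.1493, which is ≥ 0.1, so fail to reject H₀.
The data do not give significant evidence that the true slope on daily light exposure is below 9.265 cm per unit.

t = -1.0465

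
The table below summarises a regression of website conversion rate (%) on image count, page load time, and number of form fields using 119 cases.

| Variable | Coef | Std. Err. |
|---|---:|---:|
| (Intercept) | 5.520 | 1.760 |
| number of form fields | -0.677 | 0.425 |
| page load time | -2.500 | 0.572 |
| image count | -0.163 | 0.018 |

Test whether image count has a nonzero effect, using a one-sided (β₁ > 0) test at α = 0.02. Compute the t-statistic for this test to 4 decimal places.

t = -9.0556

Read off: b = -0.163, SE = 0.018 for image count.
H₀: β₁ = 0 vs H₁: β₁ > 0.
t = -0.163 / 0.018 = -9.0556.
df = n − k − 1 = 119 − 3 − 1 = 115.
One-sided p ≈ 1.0000, which is ≥ 0.02, so fail to reject H₀.
The data do not give significant evidence that the true slope on image count is positive, holding the other predictors fixed.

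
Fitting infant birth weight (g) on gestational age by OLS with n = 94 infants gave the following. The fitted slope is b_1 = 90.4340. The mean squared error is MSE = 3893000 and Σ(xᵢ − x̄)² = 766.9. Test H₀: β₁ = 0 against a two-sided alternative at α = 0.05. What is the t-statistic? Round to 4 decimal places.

t = 1.2693

SE(b_1) = √(MSE/Sₓₓ) = √(3.893e+06/766.9) = 71.248.
t = 90.4340 / 71.248 = 1.2693.
df = n − 2 = 92.
Two-sided p ≈ 0.2075, which is ≥ 0.05, so fail to reject H₀.
The data do not give significant evidence of an association between gestational age and infant birth weight.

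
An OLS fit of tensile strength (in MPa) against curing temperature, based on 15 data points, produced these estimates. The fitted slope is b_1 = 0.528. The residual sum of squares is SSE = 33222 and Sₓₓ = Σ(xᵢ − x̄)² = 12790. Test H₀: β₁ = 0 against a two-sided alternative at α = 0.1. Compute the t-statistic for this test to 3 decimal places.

MSE = SSE/(n − 2) = 33222/13 = 2555.54.
SE(b_1) = √(MSE/Sₓₓ) = √(2555.54/12790) = 0.446998.
t = 0.528 / 0.446998 = 1.181.
df = n − 2 = 13.
Two-sided p ≈ 0.2587, which is ≥ 0.1, so fail to reject H₀.
The data do not give significant evidence of an association between curing temperature and tensile strength.

t = 1.181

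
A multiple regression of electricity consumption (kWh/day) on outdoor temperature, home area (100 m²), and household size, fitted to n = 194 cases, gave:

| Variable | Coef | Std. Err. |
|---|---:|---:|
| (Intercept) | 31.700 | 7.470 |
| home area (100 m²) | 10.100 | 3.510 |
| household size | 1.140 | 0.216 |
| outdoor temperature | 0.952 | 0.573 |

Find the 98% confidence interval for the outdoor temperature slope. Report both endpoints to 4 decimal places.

Read off: b = 0.952, SE = 0.573 for outdoor temperature.
df = n − k − 1 = 194 − 3 − 1 = 190.
t* = t_{0.01, 190} = 2.346134.
Margin = t* × SE = 2.346134 × 0.573 = 1.344335.
CI: 0.952 ± 1.344335 → (-0.3923, 2.2963).

(-0.3923, 2.2963)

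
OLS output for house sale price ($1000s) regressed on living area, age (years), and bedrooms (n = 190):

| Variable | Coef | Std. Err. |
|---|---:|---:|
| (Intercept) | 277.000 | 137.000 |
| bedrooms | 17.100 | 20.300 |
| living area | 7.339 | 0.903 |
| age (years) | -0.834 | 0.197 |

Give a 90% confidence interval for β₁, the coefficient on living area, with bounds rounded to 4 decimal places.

(5.8463, 8.8317)

Read off: b = 7.339, SE = 0.903 for living area.
df = n − k − 1 = 190 − 3 − 1 = 186.
t* = t_{0.05, 186} = 1.653087.
Margin = t* × SE = 1.653087 × 0.903 = 1.492738.
CI: 7.339 ± 1.492738 → (5.8463, 8.8317).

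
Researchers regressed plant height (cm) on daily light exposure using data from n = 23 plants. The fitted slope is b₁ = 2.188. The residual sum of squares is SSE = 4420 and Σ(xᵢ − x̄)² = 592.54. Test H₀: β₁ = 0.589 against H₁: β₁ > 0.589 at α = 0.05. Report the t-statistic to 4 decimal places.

MSE = SSE/(n − 2) = 4420/21 = 210.476.
SE(b₁) = √(MSE/Sₓₓ) = √(210.476/592.54) = 0.595995.
t = (2.188 − 0.589) / 0.595995 = 2.6829.
df = n − 2 = 21.
One-sided p ≈ 0.0070, which is < 0.05, so reject H₀.
There is evidence that the true slope on daily light exposure exceeds 0.589 cm per unit.

t = 2.6829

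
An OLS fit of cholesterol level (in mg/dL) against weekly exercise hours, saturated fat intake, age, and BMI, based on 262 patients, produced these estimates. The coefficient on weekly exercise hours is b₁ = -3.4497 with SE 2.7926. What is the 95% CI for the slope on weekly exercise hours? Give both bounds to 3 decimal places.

(-8.949, 2.050)

df = n − k − 1 = 262 − 4 − 1 = 257.
t* = t_{0.025, 257} = 1.969237.
Margin = t* × SE = 1.969237 × 2.7926 = 5.49929.
CI: -3.4497 ± 5.49929 → (-8.949, 2.050).
With 95% confidence, each one-unit increase in weekly exercise hours is associated with a change of between -8.949 and 2.050 mg/dL in cholesterol level, holding the other predictors fixed.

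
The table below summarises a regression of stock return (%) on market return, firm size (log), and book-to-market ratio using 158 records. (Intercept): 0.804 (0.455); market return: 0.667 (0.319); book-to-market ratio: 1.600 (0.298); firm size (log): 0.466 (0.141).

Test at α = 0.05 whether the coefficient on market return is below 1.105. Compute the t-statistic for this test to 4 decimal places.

t = -1.3730

Read off: b = 0.667, SE = 0.319 for market return.
H₀: β₁ = 1.105 vs H₁: β₁ < 1.105.
t = (0.667 − 1.105) / 0.319 = -1.3730.
df = n − k − 1 = 158 − 3 − 1 = 154.
One-sided p ≈ 0.0859, which is ≥ 0.05, so fail to reject H₀.
The data do not give significant evidence that the true slope on market return is below 1.105 % per unit, holding the other predictors fixed.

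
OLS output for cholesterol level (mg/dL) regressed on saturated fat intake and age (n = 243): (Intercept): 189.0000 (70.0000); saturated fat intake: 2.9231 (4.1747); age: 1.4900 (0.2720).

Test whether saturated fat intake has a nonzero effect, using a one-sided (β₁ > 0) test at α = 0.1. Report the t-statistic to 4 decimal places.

Read off: b = 2.9231, SE = 4.1747 for saturated fat intake.
H₀: β₁ = 0 vs H₁: β₁ > 0.
t = 2.9231 / 4.1747 = 0.7002.
df = n − k − 1 = 243 − 2 − 1 = 240.
One-sided p ≈ 0.2422, which is ≥ 0.1, so fail to reject H₀.
The data do not give significant evidence that the true slope on saturated fat intake is positive, holding the other predictors fixed.

t = 0.7002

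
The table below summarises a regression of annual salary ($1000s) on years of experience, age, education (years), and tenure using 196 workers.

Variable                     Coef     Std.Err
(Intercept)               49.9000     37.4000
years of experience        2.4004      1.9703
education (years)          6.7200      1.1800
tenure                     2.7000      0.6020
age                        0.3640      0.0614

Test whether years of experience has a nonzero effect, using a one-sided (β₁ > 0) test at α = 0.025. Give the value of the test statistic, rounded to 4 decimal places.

t = 1.2183

Read off: b = 2.4004, SE = 1.9703 for years of experience.
H₀: β₁ = 0 vs H₁: β₁ > 0.
t = 2.4004 / 1.9703 = 1.2183.
df = n − k − 1 = 196 − 4 − 1 = 191.
One-sided p ≈ 0.1123, which is ≥ 0.025, so fail to reject H₀.
The data do not give significant evidence that the true slope on years of experience is positive, holding the other predictors fixed.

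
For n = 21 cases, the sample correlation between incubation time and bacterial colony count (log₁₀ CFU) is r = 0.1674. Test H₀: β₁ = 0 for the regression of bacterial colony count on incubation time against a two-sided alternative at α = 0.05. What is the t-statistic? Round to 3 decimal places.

t = r·√(n − 2)/√(1 − r²) = 0.1674·√19/√0.971977 = 0.740.
df = n − 2 = 19.
Two-sided p ≈ 0.4683, which is ≥ 0.05, so fail to reject H₀.
The data do not give significant evidence of a linear association between incubation time and bacterial colony count.

t = 0.740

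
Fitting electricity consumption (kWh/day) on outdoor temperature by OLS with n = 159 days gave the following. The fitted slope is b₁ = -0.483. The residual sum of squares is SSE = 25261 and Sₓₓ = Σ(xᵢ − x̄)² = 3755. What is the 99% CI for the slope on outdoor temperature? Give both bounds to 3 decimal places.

MSE = SSE/(n − 2) = 25261/157 = 160.898.
SE(b₁) = √(MSE/Sₓₓ) = √(160.898/3755) = 0.207.
df = n − 2 = 157.
t* = t_{0.005, 157} = 2.607506.
Margin = t* × SE = 2.607506 × 0.207 = 0.53975.
CI: -0.483 ± 0.53975 → (-1.023, 0.057).
With 99% confidence, each one-unit increase in outdoor temperature is associated with a change of between -1.023 and 0.057 kWh/day in electricity consumption.

(-1.023, 0.057)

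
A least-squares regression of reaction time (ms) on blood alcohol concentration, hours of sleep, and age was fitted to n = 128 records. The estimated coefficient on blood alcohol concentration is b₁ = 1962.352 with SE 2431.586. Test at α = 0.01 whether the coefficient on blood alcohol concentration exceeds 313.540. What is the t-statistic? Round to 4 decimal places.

t = 0.6781

H₀: β₁ = 313.540 vs H₁: β₁ > 313.540.
t = (b₁ − β₁⁰)/SE = (1962.352 − 313.540) / 2431.586 = 0.6781.
df = n − k − 1 = 128 − 3 − 1 = 124.
One-sided p ≈ 0.2495, which is ≥ 0.01, so fail to reject H₀.
The data do not give significant evidence that the true slope on blood alcohol concentration exceeds 313.540 ms per unit, holding the other predictors fixed.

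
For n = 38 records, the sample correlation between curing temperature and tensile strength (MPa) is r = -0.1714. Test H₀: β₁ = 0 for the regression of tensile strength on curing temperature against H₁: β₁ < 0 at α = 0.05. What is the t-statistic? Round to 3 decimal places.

t = r·√(n − 2)/√(1 − r²) = -0.1714·√36/√0.970622 = -1.044.
df = n − 2 = 36.
One-sided p ≈ 0.1518, which is ≥ 0.05, so fail to reject H₀.
The data do not give significant evidence of a linear association between curing temperature and tensile strength.

t = -1.044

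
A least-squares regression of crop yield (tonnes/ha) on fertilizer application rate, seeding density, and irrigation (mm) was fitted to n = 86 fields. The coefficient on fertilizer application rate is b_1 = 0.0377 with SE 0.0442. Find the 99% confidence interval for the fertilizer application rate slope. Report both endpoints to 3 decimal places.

df = n − k − 1 = 86 − 3 − 1 = 82.
t* = t_{0.005, 82} = 2.637123.
Margin = t* × SE = 2.637123 × 0.0442 = 0.11656.
CI: 0.0377 ± 0.11656 → (-0.079, 0.154).
With 99% confidence, each one-unit increase in fertilizer application rate is associated with a change of between -0.079 and 0.154 tonnes/ha in crop yield, holding the other predictors fixed.

(-0.079, 0.154)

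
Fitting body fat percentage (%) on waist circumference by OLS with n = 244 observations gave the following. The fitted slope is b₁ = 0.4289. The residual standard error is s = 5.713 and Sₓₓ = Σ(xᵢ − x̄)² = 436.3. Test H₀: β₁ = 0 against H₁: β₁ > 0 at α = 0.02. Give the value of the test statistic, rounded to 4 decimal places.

SE(b₁) = s/√Sₓₓ = 5.713/√436.3 = 0.273509.
t = 0.4289 / 0.273509 = 1.5681.
df = n − 2 = 242.
One-sided p ≈ 0.0591, which is ≥ 0.02, so fail to reject H₀.
The data do not give significant evidence that the true slope on waist circumference is positive.

t = 1.5681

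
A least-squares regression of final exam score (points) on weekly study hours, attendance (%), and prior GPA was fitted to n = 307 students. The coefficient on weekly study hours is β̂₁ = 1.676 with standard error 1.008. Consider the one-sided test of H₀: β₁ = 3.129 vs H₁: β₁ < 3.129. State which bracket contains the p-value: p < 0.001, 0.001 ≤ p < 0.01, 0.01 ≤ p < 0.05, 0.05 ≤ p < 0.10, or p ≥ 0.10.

0.05 ≤ p < 0.10

t = (1.676 − 3.129) / 1.008 = -1.441.
df = n − k − 1 = 307 − 3 − 1 = 303.
One-sided p = P(T_{303} < t) ≈ 0.0752.
So 0.05 ≤ p < 0.10.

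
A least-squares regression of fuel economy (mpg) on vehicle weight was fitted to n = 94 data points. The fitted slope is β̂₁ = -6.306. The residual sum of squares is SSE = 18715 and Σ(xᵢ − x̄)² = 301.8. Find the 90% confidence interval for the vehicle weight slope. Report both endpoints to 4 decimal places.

MSE = SSE/(n − 2) = 18715/92 = 203.424.
SE(β̂₁) = √(MSE/Sₓₓ) = √(203.424/301.8) = 0.820997.
df = n − 2 = 92.
t* = t_{0.05, 92} = 1.661585.
Margin = t* × SE = 1.661585 × 0.820997 = 1.364156.
CI: -6.306 ± 1.364156 → (-7.6702, -4.9418).
With 90% confidence, each one-unit increase in vehicle weight is associated with a change of between -7.6702 and -4.9418 mpg in fuel economy.

(-7.6702, -4.9418)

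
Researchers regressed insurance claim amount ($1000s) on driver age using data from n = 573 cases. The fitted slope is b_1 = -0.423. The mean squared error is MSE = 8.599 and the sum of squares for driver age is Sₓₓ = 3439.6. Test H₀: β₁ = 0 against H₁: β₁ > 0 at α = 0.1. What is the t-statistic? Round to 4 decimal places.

SE(b_1) = √(MSE/Sₓₓ) = √(8.599/3439.6) = 0.05.
t = -0.423 / 0.05 = -8.4600.
df = n − 2 = 571.
One-sided p ≈ 1.0000, which is ≥ 0.1, so fail to reject H₀.
The data do not give significant evidence that the true slope on driver age is positive.

t = -8.4600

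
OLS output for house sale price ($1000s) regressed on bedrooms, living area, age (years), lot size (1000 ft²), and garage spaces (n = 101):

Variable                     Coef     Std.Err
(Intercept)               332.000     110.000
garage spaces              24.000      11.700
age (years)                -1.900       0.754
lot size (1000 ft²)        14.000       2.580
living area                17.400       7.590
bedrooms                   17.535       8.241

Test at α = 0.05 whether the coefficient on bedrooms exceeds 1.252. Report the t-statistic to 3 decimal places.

t = 1.976

Read off: b = 17.535, SE = 8.241 for bedrooms.
H₀: β₁ = 1.252 vs H₁: β₁ > 1.252.
t = (17.535 − 1.252) / 8.241 = 1.976.
df = n − k − 1 = 101 − 5 − 1 = 95.
One-sided p ≈ 0.0255, which is < 0.05, so reject H₀.
There is evidence that the true slope on bedrooms exceeds 1.252 $1000s per unit, holding the other predictors fixed.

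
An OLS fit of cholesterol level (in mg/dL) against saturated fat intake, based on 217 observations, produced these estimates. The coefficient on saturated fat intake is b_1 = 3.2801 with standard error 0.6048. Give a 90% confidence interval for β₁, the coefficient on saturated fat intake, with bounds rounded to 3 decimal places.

(2.281, 4.279)

df = n − 2 = 217 − 2 = 215.
t* = t_{0.05, 215} = 1.651972.
Margin = t* × SE = 1.651972 × 0.6048 = 0.99911.
CI: 3.2801 ± 0.99911 → (2.281, 4.279).
With 90% confidence, each one-unit increase in saturated fat intake is associated with a change of between 2.281 and 4.279 mg/dL in cholesterol level.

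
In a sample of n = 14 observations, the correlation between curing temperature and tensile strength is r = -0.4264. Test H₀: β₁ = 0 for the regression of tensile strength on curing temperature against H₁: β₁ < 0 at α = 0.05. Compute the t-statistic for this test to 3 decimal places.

t = -1.633

t = r·√(n − 2)/√(1 − r²) = -0.4264·√12/√0.818183 = -1.633.
df = n − 2 = 12.
One-sided p ≈ 0.0642, which is ≥ 0.05, so fail to reject H₀.
The data do not give significant evidence of a linear association between curing temperature and tensile strength.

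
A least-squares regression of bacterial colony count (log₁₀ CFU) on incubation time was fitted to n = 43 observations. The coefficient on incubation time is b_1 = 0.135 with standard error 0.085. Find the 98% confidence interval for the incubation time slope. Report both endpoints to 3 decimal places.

(-0.071, 0.341)

df = n − 2 = 43 − 2 = 41.
t* = t_{0.01, 41} = 2.420803.
Margin = t* × SE = 2.420803 × 0.085 = 0.20577.
CI: 0.135 ± 0.20577 → (-0.071, 0.341).
With 98% confidence, each one-unit increase in incubation time is associated with a change of between -0.071 and 0.341 log₁₀ CFU in bacterial colony count.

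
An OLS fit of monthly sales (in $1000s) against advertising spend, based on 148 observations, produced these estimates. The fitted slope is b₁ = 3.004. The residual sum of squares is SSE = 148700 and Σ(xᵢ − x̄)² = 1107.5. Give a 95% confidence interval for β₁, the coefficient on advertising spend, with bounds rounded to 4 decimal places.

MSE = SSE/(n − 2) = 148700/146 = 1018.49.
SE(b₁) = √(MSE/Sₓₓ) = √(1018.49/1107.5) = 0.958975.
df = n − 2 = 146.
t* = t_{0.025, 146} = 1.976346.
Margin = t* × SE = 1.976346 × 0.958975 = 1.895266.
CI: 3.004 ± 1.895266 → (1.1087, 4.8993).
With 95% confidence, each one-unit increase in advertising spend is associated with a change of between 1.1087 and 4.8993 $1000s in monthly sales.

(1.1087, 4.8993)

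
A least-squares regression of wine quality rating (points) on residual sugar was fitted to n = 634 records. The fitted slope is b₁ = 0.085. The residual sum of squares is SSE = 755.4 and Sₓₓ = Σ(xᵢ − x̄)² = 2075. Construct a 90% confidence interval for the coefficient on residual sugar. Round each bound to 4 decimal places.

MSE = SSE/(n − 2) = 755.4/632 = 1.19525.
SE(b₁) = √(MSE/Sₓₓ) = √(1.19525/2075) = 0.0240005.
df = n − 2 = 632.
t* = t_{0.05, 632} = 1.647268.
Margin = t* × SE = 1.647268 × 0.0240005 = 0.039535.
CI: 0.085 ± 0.039535 → (0.0455, 0.1245).
With 90% confidence, each one-unit increase in residual sugar is associated with a change of between 0.0455 and 0.1245 points in wine quality rating.

(0.0455, 0.1245)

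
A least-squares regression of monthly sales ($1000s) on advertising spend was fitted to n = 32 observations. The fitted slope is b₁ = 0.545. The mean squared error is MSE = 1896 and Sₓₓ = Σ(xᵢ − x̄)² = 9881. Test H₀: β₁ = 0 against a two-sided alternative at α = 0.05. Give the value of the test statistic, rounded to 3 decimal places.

SE(b₁) = √(MSE/Sₓₓ) = √(1896/9881) = 0.438045.
t = 0.545 / 0.438045 = 1.244.
df = n − 2 = 30.
Two-sided p ≈ 0.2231, which is ≥ 0.05, so fail to reject H₀.
The data do not give significant evidence of an association between advertising spend and monthly sales.

t = 1.244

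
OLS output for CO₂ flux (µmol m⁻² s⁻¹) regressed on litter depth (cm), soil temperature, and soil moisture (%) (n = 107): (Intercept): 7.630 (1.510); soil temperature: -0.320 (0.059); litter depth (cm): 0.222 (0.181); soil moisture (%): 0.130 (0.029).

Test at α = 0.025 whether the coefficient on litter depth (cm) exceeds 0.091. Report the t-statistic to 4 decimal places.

Read off: b = 0.222, SE = 0.181 for litter depth (cm).
H₀: β₁ = 0.091 vs H₁: β₁ > 0.091.
t = (0.222 − 0.091) / 0.181 = 0.7238.
df = n − k − 1 = 107 − 3 − 1 = 103.
One-sided p ≈ 0.2354, which is ≥ 0.025, so fail to reject H₀.
The data do not give significant evidence that the true slope on litter depth (cm) exceeds 0.091 µmol m⁻² s⁻¹ per unit, holding the other predictors fixed.

t = 0.7238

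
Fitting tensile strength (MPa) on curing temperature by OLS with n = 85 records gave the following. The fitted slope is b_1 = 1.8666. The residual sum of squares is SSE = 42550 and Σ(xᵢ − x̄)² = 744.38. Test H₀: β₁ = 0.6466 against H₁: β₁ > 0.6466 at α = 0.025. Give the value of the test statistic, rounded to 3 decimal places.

t = 1.470

MSE = SSE/(n − 2) = 42550/83 = 512.651.
SE(b_1) = √(MSE/Sₓₓ) = √(512.651/744.38) = 0.829876.
t = (1.8666 − 0.6466) / 0.829876 = 1.470.
df = n − 2 = 83.
One-sided p ≈ 0.0727, which is ≥ 0.025, so fail to reject H₀.
The data do not give significant evidence that the true slope on curing temperature exceeds 0.6466 MPa per unit.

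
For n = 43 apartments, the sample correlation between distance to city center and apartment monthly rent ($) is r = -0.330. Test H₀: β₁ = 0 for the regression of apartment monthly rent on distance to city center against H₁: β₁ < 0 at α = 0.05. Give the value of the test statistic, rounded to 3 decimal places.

t = r·√(n − 2)/√(1 − r²) = -0.330·√41/√0.8911 = -2.238.
df = n − 2 = 41.
One-sided p ≈ 0.0153, which is < 0.05, so reject H₀.
There is evidence of a linear association between distance to city center and apartment monthly rent.

t = -2.238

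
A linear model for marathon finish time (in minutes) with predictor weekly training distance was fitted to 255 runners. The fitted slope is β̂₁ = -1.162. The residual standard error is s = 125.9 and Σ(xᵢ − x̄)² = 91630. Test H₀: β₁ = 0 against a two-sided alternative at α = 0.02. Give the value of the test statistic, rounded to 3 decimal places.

SE(β̂₁) = s/√Sₓₓ = 125.9/√91630 = 0.415917.
t = -1.162 / 0.415917 = -2.794.
df = n − 2 = 253.
Two-sided p ≈ 0.0056, which is < 0.02, so reject H₀.
There is evidence that weekly training distance is associated with marathon finish time.

t = -2.794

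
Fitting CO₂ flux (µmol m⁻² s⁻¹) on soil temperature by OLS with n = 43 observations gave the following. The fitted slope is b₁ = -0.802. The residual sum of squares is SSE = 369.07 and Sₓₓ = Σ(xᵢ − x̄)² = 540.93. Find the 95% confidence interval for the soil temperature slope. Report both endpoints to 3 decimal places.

(-1.063, -0.541)

MSE = SSE/(n − 2) = 369.07/41 = 9.00171.
SE(b₁) = √(MSE/Sₓₓ) = √(9.00171/540.93) = 0.129001.
df = n − 2 = 41.
t* = t_{0.025, 41} = 2.019541.
Margin = t* × SE = 2.019541 × 0.129001 = 0.26052.
CI: -0.802 ± 0.26052 → (-1.063, -0.541).
With 95% confidence, each one-unit increase in soil temperature is associated with a change of between -1.063 and -0.541 µmol m⁻² s⁻¹ in CO₂ flux.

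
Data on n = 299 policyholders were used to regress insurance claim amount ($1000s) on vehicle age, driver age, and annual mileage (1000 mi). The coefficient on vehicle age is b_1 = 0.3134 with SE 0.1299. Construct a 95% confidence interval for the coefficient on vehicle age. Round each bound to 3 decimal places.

(0.058, 0.569)

df = n − k − 1 = 299 − 3 − 1 = 295.
t* = t_{0.025, 295} = 1.968038.
Margin = t* × SE = 1.968038 × 0.1299 = 0.25565.
CI: 0.3134 ± 0.25565 → (0.058, 0.569).
With 95% confidence, each one-unit increase in vehicle age is associated with a change of between 0.058 and 0.569 $1000s in insurance claim amount, holding the other predictors fixed.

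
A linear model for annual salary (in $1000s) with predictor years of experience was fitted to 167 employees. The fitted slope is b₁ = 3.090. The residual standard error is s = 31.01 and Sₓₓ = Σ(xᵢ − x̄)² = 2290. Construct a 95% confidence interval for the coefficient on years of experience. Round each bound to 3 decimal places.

SE(b₁) = s/√Sₓₓ = 31.01/√2290 = 0.648013.
df = n − 2 = 165.
t* = t_{0.025, 165} = 1.974446.
Margin = t* × SE = 1.974446 × 0.648013 = 1.27947.
CI: 3.090 ± 1.27947 → (1.811, 4.369).
With 95% confidence, each one-unit increase in years of experience is associated with a change of between 1.811 and 4.369 $1000s in annual salary.

(1.811, 4.369)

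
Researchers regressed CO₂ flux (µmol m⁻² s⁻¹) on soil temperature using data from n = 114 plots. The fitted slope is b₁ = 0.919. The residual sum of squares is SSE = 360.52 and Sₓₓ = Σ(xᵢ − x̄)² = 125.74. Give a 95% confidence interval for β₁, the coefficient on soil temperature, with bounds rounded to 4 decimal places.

(0.6020, 1.2360)

MSE = SSE/(n − 2) = 360.52/112 = 3.21893.
SE(b₁) = √(MSE/Sₓₓ) = √(3.21893/125.74) = 0.16.
df = n − 2 = 112.
t* = t_{0.025, 112} = 1.981372.
Margin = t* × SE = 1.981372 × 0.16 = 0.317019.
CI: 0.919 ± 0.317019 → (0.6020, 1.2360).
With 95% confidence, each one-unit increase in soil temperature is associated with a change of between 0.6020 and 1.2360 µmol m⁻² s⁻¹ in CO₂ flux.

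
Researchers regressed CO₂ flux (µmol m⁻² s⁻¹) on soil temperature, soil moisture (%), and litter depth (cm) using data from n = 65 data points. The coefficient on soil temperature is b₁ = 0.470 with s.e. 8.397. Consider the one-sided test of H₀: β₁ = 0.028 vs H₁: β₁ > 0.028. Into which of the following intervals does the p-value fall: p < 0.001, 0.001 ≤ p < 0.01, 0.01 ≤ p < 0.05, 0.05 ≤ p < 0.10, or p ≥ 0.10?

p ≥ 0.10

t = (0.470 − 0.028) / 8.397 = 0.053.
df = n − k − 1 = 65 − 3 − 1 = 61.
One-sided p = P(T_{61} > t) ≈ 0.4791.
So p ≥ 0.10.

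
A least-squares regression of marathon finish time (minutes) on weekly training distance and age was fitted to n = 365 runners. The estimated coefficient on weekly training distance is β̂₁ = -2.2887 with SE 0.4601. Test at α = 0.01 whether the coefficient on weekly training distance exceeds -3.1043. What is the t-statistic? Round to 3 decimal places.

t = 1.773

H₀: β₁ = -3.1043 vs H₁: β₁ > -3.1043.
t = (β̂₁ − β₁⁰)/SE = (-2.2887 − (-3.1043)) / 0.4601 = 1.773.
df = n − k − 1 = 365 − 2 − 1 = 362.
One-sided p ≈ 0.0386, which is ≥ 0.01, so fail to reject H₀.
The data do not give significant evidence that the true slope on weekly training distance exceeds -3.1043 minutes per unit, holding the other predictors fixed.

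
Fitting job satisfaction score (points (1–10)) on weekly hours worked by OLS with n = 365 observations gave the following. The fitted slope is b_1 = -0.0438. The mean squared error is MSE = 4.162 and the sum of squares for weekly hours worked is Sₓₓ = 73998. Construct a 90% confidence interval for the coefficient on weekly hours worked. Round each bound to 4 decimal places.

(-0.0562, -0.0314)

SE(b_1) = √(MSE/Sₓₓ) = √(4.162/73998) = 0.00749965.
df = n − 2 = 363.
t* = t_{0.05, 363} = 1.649062.
Margin = t* × SE = 1.649062 × 0.00749965 = 0.012367.
CI: -0.0438 ± 0.012367 → (-0.0562, -0.0314).
With 90% confidence, each one-unit increase in weekly hours worked is associated with a change of between -0.0562 and -0.0314 points (1–10) in job satisfaction score.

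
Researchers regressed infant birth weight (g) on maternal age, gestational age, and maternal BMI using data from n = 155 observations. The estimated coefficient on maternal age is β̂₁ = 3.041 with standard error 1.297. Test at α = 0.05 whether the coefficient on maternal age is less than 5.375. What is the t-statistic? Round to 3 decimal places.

H₀: β₁ = 5.375 vs H₁: β₁ < 5.375.
t = (β̂₁ − β₁⁰)/SE = (3.041 − 5.375) / 1.297 = -1.800.
df = n − k − 1 = 155 − 3 − 1 = 151.
One-sided p ≈ 0.0370, which is < 0.05, so reject H₀.
There is evidence that the true slope on maternal age is below 5.375 g per unit, holding the other predictors fixed.

t = -1.800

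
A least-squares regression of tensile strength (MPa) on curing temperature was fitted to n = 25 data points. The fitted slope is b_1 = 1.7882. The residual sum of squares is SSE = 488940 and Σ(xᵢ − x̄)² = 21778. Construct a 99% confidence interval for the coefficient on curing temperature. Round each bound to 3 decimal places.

(-0.985, 4.562)

MSE = SSE/(n − 2) = 488940/23 = 21258.3.
SE(b_1) = √(MSE/Sₓₓ) = √(21258.3/21778) = 0.987995.
df = n − 2 = 23.
t* = t_{0.005, 23} = 2.807336.
Margin = t* × SE = 2.807336 × 0.987995 = 2.77363.
CI: 1.7882 ± 2.77363 → (-0.985, 4.562).
With 99% confidence, each one-unit increase in curing temperature is associated with a change of between -0.985 and 4.562 MPa in tensile strength.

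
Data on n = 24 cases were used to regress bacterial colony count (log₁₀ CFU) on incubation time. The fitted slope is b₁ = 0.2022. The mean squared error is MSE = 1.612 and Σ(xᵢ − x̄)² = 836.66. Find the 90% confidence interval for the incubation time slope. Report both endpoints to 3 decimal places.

(0.127, 0.278)

SE(b₁) = √(MSE/Sₓₓ) = √(1.612/836.66) = 0.0438943.
df = n − 2 = 22.
t* = t_{0.05, 22} = 1.717144.
Margin = t* × SE = 1.717144 × 0.0438943 = 0.07537.
CI: 0.2022 ± 0.07537 → (0.127, 0.278).
With 90% confidence, each one-unit increase in incubation time is associated with a change of between 0.127 and 0.278 log₁₀ CFU in bacterial colony count.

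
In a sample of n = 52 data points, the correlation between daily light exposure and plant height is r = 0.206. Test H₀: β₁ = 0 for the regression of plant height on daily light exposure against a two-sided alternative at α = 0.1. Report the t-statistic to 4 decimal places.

t = r·√(n − 2)/√(1 − r²) = 0.206·√50/√0.957564 = 1.4886.
df = n − 2 = 50.
Two-sided p ≈ 0.1429, which is ≥ 0.1, so fail to reject H₀.
The data do not give significant evidence of a linear association between daily light exposure and plant height.

t = 1.4886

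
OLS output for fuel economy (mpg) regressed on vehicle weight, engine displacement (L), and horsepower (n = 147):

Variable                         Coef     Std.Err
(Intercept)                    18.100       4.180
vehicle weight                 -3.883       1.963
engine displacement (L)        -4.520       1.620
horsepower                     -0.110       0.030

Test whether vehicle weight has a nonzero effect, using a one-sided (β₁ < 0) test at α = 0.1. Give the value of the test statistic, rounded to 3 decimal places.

Read off: b = -3.883, SE = 1.963 for vehicle weight.
H₀: β₁ = 0 vs H₁: β₁ < 0.
t = -3.883 / 1.963 = -1.978.
df = n − k − 1 = 147 − 3 − 1 = 143.
One-sided p ≈ 0.0249, which is < 0.1, so reject H₀.
There is evidence that the true slope on vehicle weight is negative, holding the other predictors fixed.

t = -1.978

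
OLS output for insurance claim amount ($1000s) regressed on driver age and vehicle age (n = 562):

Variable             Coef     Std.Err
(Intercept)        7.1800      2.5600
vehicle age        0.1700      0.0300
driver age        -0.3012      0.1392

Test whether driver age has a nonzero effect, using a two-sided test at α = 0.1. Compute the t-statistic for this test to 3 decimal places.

t = -2.164

Read off: b = -0.3012, SE = 0.1392 for driver age.
H₀: β₁ = 0 vs H₁: β₁ ≠ 0.
t = -0.3012 / 0.1392 = -2.164.
df = n − k − 1 = 562 − 2 − 1 = 559.
Two-sided p ≈ 0.0309, which is < 0.1, so reject H₀.
There is evidence that driver age is associated with insurance claim amount, holding the other predictors fixed.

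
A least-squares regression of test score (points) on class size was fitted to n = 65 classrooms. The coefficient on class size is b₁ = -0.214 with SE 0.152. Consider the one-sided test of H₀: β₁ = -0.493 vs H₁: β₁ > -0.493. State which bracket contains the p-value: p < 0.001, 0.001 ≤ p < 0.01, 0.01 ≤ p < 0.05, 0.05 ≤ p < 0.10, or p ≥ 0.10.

0.01 ≤ p < 0.05

t = (-0.214 − (-0.493)) / 0.152 = 1.836.
df = n − 2 = 65 − 2 = 63.
One-sided p = P(T_{63} > t) ≈ 0.0356.
So 0.01 ≤ p < 0.05.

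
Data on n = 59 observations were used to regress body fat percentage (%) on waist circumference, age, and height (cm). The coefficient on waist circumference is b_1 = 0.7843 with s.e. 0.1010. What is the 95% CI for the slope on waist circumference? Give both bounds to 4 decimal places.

df = n − k − 1 = 59 − 3 − 1 = 55.
t* = t_{0.025, 55} = 2.004045.
Margin = t* × SE = 2.004045 × 0.1010 = 0.202409.
CI: 0.7843 ± 0.202409 → (0.5819, 0.9867).
With 95% confidence, each one-unit increase in waist circumference is associated with a change of between 0.5819 and 0.9867 % in body fat percentage, holding the other predictors fixed.

(0.5819, 0.9867)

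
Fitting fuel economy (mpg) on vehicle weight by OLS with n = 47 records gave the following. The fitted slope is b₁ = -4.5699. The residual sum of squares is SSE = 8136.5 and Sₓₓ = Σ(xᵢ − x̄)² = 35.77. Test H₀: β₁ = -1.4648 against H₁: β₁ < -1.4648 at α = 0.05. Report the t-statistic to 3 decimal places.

t = -1.381

MSE = SSE/(n − 2) = 8136.5/45 = 180.811.
SE(b₁) = √(MSE/Sₓₓ) = √(180.811/35.77) = 2.24829.
t = (-4.5699 − (-1.4648)) / 2.24829 = -1.381.
df = n − 2 = 45.
One-sided p ≈ 0.0870, which is ≥ 0.05, so fail to reject H₀.
The data do not give significant evidence that the true slope on vehicle weight is below -1.4648 mpg per unit.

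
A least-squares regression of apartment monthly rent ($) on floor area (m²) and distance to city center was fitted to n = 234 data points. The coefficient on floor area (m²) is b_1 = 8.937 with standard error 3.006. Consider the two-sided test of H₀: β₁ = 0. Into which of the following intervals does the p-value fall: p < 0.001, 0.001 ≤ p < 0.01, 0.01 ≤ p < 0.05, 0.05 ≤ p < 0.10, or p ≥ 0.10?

t = 8.937 / 3.006 = 2.973.
df = n − k − 1 = 234 − 2 − 1 = 231.
Two-sided p = 2·P(T_{231} > |t|) ≈ 0.0033.
So 0.001 ≤ p < 0.01.

0.001 ≤ p < 0.01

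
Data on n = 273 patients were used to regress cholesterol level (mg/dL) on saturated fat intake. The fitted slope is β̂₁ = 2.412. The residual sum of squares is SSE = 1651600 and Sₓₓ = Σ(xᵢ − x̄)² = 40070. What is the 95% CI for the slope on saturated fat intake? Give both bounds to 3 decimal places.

MSE = SSE/(n − 2) = 1651600/271 = 6094.46.
SE(β̂₁) = √(MSE/Sₓₓ) = √(6094.46/40070) = 0.389994.
df = n − 2 = 271.
t* = t_{0.025, 271} = 1.968756.
Margin = t* × SE = 1.968756 × 0.389994 = 0.76780.
CI: 2.412 ± 0.76780 → (1.644, 3.180).
With 95% confidence, each one-unit increase in saturated fat intake is associated with a change of between 1.644 and 3.180 mg/dL in cholesterol level.

(1.644, 3.180)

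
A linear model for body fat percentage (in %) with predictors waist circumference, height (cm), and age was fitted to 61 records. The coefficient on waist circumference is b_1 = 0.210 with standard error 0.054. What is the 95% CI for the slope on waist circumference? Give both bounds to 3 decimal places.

(0.102, 0.318)

df = n − k − 1 = 61 − 3 − 1 = 57.
t* = t_{0.025, 57} = 2.002465.
Margin = t* × SE = 2.002465 × 0.054 = 0.10813.
CI: 0.210 ± 0.10813 → (0.102, 0.318).
With 95% confidence, each one-unit increase in waist circumference is associated with a change of between 0.102 and 0.318 % in body fat percentage, holding the other predictors fixed.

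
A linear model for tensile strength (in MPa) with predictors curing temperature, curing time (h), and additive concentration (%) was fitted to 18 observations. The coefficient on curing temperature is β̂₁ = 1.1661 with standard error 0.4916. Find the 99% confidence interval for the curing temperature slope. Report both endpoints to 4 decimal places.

(-0.2973, 2.6295)

df = n − k − 1 = 18 − 3 − 1 = 14.
t* = t_{0.005, 14} = 2.976843.
Margin = t* × SE = 2.976843 × 0.4916 = 1.463416.
CI: 1.1661 ± 1.463416 → (-0.2973, 2.6295).
With 99% confidence, each one-unit increase in curing temperature is associated with a change of between -0.2973 and 2.6295 MPa in tensile strength, holding the other predictors fixed.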